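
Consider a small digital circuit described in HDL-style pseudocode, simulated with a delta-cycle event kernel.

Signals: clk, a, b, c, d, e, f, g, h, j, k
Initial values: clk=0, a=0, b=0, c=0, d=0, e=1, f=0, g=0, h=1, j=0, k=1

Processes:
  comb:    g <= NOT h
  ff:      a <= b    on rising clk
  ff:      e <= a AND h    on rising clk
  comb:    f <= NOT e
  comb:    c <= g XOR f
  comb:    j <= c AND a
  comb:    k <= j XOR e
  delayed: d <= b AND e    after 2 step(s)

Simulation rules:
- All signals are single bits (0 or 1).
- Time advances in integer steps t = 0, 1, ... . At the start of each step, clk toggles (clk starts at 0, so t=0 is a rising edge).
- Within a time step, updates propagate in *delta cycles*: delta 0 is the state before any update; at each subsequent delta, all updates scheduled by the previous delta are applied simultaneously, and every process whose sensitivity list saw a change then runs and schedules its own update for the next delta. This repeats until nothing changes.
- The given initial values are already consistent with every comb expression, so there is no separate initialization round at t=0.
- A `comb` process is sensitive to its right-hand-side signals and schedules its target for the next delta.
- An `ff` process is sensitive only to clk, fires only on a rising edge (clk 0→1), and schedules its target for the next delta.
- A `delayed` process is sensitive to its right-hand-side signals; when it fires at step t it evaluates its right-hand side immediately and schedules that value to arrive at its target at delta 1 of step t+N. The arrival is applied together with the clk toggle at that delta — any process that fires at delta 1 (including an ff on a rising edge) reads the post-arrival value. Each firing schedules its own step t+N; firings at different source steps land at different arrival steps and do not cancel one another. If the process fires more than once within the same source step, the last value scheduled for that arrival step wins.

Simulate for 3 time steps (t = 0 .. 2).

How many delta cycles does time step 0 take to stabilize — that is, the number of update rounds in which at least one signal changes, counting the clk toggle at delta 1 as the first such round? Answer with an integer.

4

t=0 Δ0: f=0 h=1 a=0 d=0 e=1 k=1 clk=0 j=0 c=0 g=0 b=0
  Δ1: clk:0→1
  Δ2: e:1→0
  Δ3: f:0→1, k:1→0
  Δ4: c:0→1
  (4Δ to stable)
t=1 Δ0: f=1 h=1 a=0 d=0 e=0 k=0 clk=1 j=0 c=1 g=0 b=0
  Δ1: clk:1→0
  (1Δ to stable)
t=2 Δ0: f=1 h=1 a=0 d=0 e=0 k=0 clk=0 j=0 c=1 g=0 b=0
  Δ1: clk:0→1
  (1Δ to stable)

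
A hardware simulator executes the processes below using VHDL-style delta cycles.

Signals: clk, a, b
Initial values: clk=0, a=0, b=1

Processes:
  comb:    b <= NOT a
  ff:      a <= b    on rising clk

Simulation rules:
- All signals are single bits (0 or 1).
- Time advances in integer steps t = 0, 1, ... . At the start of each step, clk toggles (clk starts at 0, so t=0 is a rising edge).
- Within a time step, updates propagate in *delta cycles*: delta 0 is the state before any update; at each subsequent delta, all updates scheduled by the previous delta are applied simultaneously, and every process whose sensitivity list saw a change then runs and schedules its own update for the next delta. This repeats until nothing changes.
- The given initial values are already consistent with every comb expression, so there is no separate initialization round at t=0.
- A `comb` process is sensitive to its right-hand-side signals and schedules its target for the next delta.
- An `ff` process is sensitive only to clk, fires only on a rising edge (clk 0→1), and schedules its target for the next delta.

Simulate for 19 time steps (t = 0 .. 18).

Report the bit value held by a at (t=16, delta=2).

[bits: b,clk,a]
t=0: Δ0=100 Δ1=110 Δ2=111 Δ3=011 | 3Δ
t=1: Δ0=011 Δ1=001 | 1Δ
t=2: Δ0=001 Δ1=011 Δ2=010 Δ3=110 | 3Δ
t=3: Δ0=110 Δ1=100 | 1Δ
t=4: Δ0=100 Δ1=110 Δ2=111 Δ3=011 | 3Δ
t=5: Δ0=011 Δ1=001 | 1Δ
t=6: Δ0=001 Δ1=011 Δ2=010 Δ3=110 | 3Δ
t=7: Δ0=110 Δ1=100 | 1Δ
t=8: Δ0=100 Δ1=110 Δ2=111 Δ3=011 | 3Δ
t=9: Δ0=011 Δ1=001 | 1Δ
t=10: Δ0=001 Δ1=011 Δ2=010 Δ3=110 | 3Δ
t=11: Δ0=110 Δ1=100 | 1Δ
t=12: Δ0=100 Δ1=110 Δ2=111 Δ3=011 | 3Δ
t=13: Δ0=011 Δ1=001 | 1Δ
t=14: Δ0=001 Δ1=011 Δ2=010 Δ3=110 | 3Δ
t=15: Δ0=110 Δ1=100 | 1Δ
t=16: Δ0=100 Δ1=110 Δ2=111 Δ3=011 | 3Δ
t=17: Δ0=011 Δ1=001 | 1Δ
t=18: Δ0=001 Δ1=011 Δ2=010 Δ3=110 | 3Δ

1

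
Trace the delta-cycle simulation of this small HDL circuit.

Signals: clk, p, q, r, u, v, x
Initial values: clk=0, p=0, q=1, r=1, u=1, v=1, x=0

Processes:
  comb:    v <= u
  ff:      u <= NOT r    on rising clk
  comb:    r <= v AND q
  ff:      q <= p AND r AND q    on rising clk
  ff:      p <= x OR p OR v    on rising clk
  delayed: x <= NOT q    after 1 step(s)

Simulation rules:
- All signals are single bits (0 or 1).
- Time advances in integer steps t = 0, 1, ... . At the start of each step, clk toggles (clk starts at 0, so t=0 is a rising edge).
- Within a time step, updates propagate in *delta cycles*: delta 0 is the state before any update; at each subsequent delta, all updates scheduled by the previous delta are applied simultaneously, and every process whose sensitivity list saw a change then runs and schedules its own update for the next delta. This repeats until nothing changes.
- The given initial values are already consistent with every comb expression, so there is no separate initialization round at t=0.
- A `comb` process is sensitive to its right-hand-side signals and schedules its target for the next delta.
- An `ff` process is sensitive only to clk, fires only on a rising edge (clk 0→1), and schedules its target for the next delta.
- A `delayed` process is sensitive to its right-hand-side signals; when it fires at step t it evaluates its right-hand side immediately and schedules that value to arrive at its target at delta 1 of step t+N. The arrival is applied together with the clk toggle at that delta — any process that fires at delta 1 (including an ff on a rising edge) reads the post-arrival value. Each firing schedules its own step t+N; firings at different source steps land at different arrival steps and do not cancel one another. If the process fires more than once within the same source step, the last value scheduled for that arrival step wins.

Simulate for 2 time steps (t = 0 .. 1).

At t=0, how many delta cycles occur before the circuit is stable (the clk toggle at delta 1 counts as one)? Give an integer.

[bits: u,clk,p,q,v,x,r]
t=0: Δ0=1001101 Δ1=1101101 Δ2=0110101 Δ3=0110000 | 3Δ
t=1: Δ0=0110000 Δ1=0010010 | 1Δ

3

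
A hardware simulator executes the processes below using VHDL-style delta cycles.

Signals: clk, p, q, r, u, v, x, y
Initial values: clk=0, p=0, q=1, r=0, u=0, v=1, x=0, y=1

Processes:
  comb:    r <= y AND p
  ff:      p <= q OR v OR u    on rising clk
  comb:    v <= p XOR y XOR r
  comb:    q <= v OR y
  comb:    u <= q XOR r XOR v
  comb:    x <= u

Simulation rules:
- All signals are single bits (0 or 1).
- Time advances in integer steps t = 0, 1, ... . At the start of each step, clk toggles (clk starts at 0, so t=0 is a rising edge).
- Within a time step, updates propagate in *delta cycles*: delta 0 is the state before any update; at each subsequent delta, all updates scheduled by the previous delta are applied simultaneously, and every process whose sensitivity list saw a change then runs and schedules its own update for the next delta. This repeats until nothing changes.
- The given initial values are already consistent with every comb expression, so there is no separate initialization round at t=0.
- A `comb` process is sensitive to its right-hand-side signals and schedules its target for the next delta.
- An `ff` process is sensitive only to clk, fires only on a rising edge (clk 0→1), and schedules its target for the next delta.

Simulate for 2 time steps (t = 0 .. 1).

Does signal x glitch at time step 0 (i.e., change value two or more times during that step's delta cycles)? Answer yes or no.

[bits: v,y,x,r,u,q,p,clk]
t=0: Δ0=11000100 Δ1=11000101 Δ2=11000111 Δ3=01010111 Δ4=11010111 Δ5=11011111 Δ6=11111111 | 6Δ
t=1: Δ0=11111111 Δ1=11111110 | 1Δ

no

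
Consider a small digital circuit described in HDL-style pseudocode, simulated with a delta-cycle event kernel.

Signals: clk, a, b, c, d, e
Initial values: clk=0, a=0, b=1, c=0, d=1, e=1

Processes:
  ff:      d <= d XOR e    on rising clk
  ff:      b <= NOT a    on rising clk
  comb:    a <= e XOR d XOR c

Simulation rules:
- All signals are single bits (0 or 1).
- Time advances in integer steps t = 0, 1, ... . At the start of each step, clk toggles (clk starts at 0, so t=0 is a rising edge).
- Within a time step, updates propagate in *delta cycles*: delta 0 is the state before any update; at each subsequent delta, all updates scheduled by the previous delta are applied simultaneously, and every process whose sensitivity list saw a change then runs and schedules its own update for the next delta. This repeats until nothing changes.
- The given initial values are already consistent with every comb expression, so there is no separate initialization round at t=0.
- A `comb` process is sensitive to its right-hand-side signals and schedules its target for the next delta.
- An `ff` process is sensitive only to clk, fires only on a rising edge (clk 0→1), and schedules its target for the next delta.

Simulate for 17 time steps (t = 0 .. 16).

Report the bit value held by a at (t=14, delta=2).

1

t0.Δ0 d=1 clk=0 e=1 b=1 a=0 c=0
t0.Δ1 d=1 clk=1 e=1 b=1 a=0 c=0
t0.Δ2 d=0 clk=1 e=1 b=1 a=0 c=0
t0.Δ3 d=0 clk=1 e=1 b=1 a=1 c=0
t1.Δ0 d=0 clk=1 e=1 b=1 a=1 c=0
t1.Δ1 d=0 clk=0 e=1 b=1 a=1 c=0
t2.Δ0 d=0 clk=0 e=1 b=1 a=1 c=0
t2.Δ1 d=0 clk=1 e=1 b=1 a=1 c=0
t2.Δ2 d=1 clk=1 e=1 b=0 a=1 c=0
t2.Δ3 d=1 clk=1 e=1 b=0 a=0 c=0
t3.Δ0 d=1 clk=1 e=1 b=0 a=0 c=0
t3.Δ1 d=1 clk=0 e=1 b=0 a=0 c=0
t4.Δ0 d=1 clk=0 e=1 b=0 a=0 c=0
t4.Δ1 d=1 clk=1 e=1 b=0 a=0 c=0
t4.Δ2 d=0 clk=1 e=1 b=1 a=0 c=0
t4.Δ3 d=0 clk=1 e=1 b=1 a=1 c=0
t5.Δ0 d=0 clk=1 e=1 b=1 a=1 c=0
t5.Δ1 d=0 clk=0 e=1 b=1 a=1 c=0
t6.Δ0 d=0 clk=0 e=1 b=1 a=1 c=0
t6.Δ1 d=0 clk=1 e=1 b=1 a=1 c=0
t6.Δ2 d=1 clk=1 e=1 b=0 a=1 c=0
t6.Δ3 d=1 clk=1 e=1 b=0 a=0 c=0
t7.Δ0 d=1 clk=1 e=1 b=0 a=0 c=0
t7.Δ1 d=1 clk=0 e=1 b=0 a=0 c=0
t8.Δ0 d=1 clk=0 e=1 b=0 a=0 c=0
t8.Δ1 d=1 clk=1 e=1 b=0 a=0 c=0
t8.Δ2 d=0 clk=1 e=1 b=1 a=0 c=0
t8.Δ3 d=0 clk=1 e=1 b=1 a=1 c=0
t9.Δ0 d=0 clk=1 e=1 b=1 a=1 c=0
t9.Δ1 d=0 clk=0 e=1 b=1 a=1 c=0
t10.Δ0 d=0 clk=0 e=1 b=1 a=1 c=0
t10.Δ1 d=0 clk=1 e=1 b=1 a=1 c=0
t10.Δ2 d=1 clk=1 e=1 b=0 a=1 c=0
t10.Δ3 d=1 clk=1 e=1 b=0 a=0 c=0
t11.Δ0 d=1 clk=1 e=1 b=0 a=0 c=0
t11.Δ1 d=1 clk=0 e=1 b=0 a=0 c=0
t12.Δ0 d=1 clk=0 e=1 b=0 a=0 c=0
t12.Δ1 d=1 clk=1 e=1 b=0 a=0 c=0
t12.Δ2 d=0 clk=1 e=1 b=1 a=0 c=0
t12.Δ3 d=0 clk=1 e=1 b=1 a=1 c=0
t13.Δ0 d=0 clk=1 e=1 b=1 a=1 c=0
t13.Δ1 d=0 clk=0 e=1 b=1 a=1 c=0
t14.Δ0 d=0 clk=0 e=1 b=1 a=1 c=0
t14.Δ1 d=0 clk=1 e=1 b=1 a=1 c=0
t14.Δ2 d=1 clk=1 e=1 b=0 a=1 c=0
t14.Δ3 d=1 clk=1 e=1 b=0 a=0 c=0
t15.Δ0 d=1 clk=1 e=1 b=0 a=0 c=0
t15.Δ1 d=1 clk=0 e=1 b=0 a=0 c=0
t16.Δ0 d=1 clk=0 e=1 b=0 a=0 c=0
t16.Δ1 d=1 clk=1 e=1 b=0 a=0 c=0
t16.Δ2 d=0 clk=1 e=1 b=1 a=0 c=0
t16.Δ3 d=0 clk=1 e=1 b=1 a=1 c=0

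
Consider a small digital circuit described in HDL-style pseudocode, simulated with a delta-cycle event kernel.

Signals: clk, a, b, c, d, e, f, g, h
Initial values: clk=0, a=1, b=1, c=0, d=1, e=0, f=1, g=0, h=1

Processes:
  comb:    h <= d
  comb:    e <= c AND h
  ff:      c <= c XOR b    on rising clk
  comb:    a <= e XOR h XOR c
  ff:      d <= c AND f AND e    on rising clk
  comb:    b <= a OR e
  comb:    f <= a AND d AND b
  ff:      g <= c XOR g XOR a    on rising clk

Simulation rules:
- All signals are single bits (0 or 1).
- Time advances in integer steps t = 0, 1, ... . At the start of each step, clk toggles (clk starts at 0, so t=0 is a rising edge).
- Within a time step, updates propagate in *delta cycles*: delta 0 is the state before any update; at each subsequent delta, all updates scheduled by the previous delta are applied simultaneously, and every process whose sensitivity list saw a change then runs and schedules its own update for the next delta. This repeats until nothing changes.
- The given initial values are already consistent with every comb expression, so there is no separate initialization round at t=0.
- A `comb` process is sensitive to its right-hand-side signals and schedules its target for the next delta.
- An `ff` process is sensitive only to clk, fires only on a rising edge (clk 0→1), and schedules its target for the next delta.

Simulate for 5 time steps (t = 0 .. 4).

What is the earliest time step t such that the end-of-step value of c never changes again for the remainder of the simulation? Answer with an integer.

t0.Δ0 d=1 a=1 h=1 clk=0 g=0 e=0 b=1 c=0 f=1
t0.Δ1 d=1 a=1 h=1 clk=1 g=0 e=0 b=1 c=0 f=1
t0.Δ2 d=0 a=1 h=1 clk=1 g=1 e=0 b=1 c=1 f=1
t0.Δ3 d=0 a=0 h=0 clk=1 g=1 e=1 b=1 c=1 f=0
t0.Δ4 d=0 a=0 h=0 clk=1 g=1 e=0 b=1 c=1 f=0
t0.Δ5 d=0 a=1 h=0 clk=1 g=1 e=0 b=0 c=1 f=0
t0.Δ6 d=0 a=1 h=0 clk=1 g=1 e=0 b=1 c=1 f=0
t1.Δ0 d=0 a=1 h=0 clk=1 g=1 e=0 b=1 c=1 f=0
t1.Δ1 d=0 a=1 h=0 clk=0 g=1 e=0 b=1 c=1 f=0
t2.Δ0 d=0 a=1 h=0 clk=0 g=1 e=0 b=1 c=1 f=0
t2.Δ1 d=0 a=1 h=0 clk=1 g=1 e=0 b=1 c=1 f=0
t2.Δ2 d=0 a=1 h=0 clk=1 g=1 e=0 b=1 c=0 f=0
t2.Δ3 d=0 a=0 h=0 clk=1 g=1 e=0 b=1 c=0 f=0
t2.Δ4 d=0 a=0 h=0 clk=1 g=1 e=0 b=0 c=0 f=0
t3.Δ0 d=0 a=0 h=0 clk=1 g=1 e=0 b=0 c=0 f=0
t3.Δ1 d=0 a=0 h=0 clk=0 g=1 e=0 b=0 c=0 f=0
t4.Δ0 d=0 a=0 h=0 clk=0 g=1 e=0 b=0 c=0 f=0
t4.Δ1 d=0 a=0 h=0 clk=1 g=1 e=0 b=0 c=0 f=0

2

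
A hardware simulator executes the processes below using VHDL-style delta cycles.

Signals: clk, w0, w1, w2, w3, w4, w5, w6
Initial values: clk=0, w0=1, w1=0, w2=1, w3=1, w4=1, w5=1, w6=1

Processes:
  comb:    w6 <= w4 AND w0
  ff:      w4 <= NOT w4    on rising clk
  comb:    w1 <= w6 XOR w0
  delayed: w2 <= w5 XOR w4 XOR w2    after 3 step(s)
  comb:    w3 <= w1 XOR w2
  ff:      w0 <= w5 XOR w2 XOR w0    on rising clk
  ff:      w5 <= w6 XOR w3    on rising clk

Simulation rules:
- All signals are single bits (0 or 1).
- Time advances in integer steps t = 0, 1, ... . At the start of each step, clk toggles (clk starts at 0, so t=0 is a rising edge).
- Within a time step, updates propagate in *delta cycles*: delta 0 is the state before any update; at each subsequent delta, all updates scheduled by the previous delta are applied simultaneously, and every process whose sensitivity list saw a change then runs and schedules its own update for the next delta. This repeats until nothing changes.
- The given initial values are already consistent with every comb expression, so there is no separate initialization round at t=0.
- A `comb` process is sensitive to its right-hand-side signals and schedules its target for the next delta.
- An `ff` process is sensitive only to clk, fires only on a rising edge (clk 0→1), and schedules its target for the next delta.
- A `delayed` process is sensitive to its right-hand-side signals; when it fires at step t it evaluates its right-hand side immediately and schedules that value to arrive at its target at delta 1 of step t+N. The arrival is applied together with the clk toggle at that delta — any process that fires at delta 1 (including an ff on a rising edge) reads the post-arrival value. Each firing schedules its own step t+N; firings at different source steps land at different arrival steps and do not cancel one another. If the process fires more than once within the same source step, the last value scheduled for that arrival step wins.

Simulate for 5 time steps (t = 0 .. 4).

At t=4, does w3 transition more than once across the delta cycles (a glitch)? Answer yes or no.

[bits: w2,clk,w6,w4,w0,w5,w3,w1]
t=0: Δ0=10111110 Δ1=11111110 Δ2=11101010 Δ3=11001010 Δ4=11001011 Δ5=11001001 | 5Δ
t=1: Δ0=11001001 Δ1=10001001 | 1Δ
t=2: Δ0=10001001 Δ1=11001001 Δ2=11010001 Δ3=11010000 Δ4=11010010 | 4Δ
t=3: Δ0=11010010 Δ1=10010010 | 1Δ
t=4: Δ0=10010010 Δ1=11010010 Δ2=11001110 Δ3=11001111 Δ4=11001101 | 4Δ

no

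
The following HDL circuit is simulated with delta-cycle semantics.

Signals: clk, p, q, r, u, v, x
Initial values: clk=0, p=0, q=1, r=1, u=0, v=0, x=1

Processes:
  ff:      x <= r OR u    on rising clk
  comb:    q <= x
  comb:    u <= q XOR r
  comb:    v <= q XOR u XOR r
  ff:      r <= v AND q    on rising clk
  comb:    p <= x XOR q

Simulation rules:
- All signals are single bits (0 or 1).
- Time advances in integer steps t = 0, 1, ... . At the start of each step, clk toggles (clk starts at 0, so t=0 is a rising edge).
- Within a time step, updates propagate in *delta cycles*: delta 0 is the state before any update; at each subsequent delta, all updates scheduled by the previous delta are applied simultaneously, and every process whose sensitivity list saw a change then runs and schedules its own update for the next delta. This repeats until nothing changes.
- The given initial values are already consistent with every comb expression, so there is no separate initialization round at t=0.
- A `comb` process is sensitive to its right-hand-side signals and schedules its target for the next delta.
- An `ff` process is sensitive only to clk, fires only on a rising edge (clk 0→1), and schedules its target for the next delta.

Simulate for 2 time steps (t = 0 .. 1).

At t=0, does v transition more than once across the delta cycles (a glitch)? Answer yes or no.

t=0 Δ0: r=1 clk=0 v=0 u=0 p=0 x=1 q=1
  Δ1: clk:0→1
  Δ2: r:1→0
  Δ3: v:0→1, u:0→1
  Δ4: v:1→0
  (4Δ to stable)
t=1 Δ0: r=0 clk=1 v=0 u=1 p=0 x=1 q=1
  Δ1: clk:1→0
  (1Δ to stable)

yes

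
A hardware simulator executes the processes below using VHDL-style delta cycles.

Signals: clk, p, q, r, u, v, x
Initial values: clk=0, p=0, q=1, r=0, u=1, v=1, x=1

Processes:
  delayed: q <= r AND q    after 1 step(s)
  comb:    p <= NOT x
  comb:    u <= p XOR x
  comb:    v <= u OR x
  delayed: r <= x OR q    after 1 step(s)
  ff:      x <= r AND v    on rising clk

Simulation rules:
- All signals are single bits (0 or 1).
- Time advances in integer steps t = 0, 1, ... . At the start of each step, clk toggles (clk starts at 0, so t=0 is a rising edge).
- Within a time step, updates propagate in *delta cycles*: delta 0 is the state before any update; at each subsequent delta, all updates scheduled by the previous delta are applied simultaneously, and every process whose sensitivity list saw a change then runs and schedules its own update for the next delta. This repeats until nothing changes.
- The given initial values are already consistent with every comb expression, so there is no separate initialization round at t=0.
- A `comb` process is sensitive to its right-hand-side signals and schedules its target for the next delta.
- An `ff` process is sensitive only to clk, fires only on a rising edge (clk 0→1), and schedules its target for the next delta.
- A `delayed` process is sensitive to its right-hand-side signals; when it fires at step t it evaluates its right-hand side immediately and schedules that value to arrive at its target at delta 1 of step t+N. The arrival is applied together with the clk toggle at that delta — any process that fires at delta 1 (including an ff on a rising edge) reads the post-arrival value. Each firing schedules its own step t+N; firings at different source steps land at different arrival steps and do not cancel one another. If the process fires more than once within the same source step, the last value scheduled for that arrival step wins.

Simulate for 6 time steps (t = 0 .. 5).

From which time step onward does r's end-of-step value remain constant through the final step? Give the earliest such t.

[bits: v,x,r,p,q,clk,u]
t=0: Δ0=1100101 Δ1=1100111 Δ2=1000111 Δ3=1001110 Δ4=0001111 Δ5=1001111 | 5Δ
t=1: Δ0=1001111 Δ1=1011101 | 1Δ
t=2: Δ0=1011101 Δ1=1011111 Δ2=1111111 Δ3=1110110 Δ4=1110111 | 4Δ
t=3: Δ0=1110111 Δ1=1110101 | 1Δ
t=4: Δ0=1110101 Δ1=1110111 | 1Δ
t=5: Δ0=1110111 Δ1=1110101 | 1Δ

1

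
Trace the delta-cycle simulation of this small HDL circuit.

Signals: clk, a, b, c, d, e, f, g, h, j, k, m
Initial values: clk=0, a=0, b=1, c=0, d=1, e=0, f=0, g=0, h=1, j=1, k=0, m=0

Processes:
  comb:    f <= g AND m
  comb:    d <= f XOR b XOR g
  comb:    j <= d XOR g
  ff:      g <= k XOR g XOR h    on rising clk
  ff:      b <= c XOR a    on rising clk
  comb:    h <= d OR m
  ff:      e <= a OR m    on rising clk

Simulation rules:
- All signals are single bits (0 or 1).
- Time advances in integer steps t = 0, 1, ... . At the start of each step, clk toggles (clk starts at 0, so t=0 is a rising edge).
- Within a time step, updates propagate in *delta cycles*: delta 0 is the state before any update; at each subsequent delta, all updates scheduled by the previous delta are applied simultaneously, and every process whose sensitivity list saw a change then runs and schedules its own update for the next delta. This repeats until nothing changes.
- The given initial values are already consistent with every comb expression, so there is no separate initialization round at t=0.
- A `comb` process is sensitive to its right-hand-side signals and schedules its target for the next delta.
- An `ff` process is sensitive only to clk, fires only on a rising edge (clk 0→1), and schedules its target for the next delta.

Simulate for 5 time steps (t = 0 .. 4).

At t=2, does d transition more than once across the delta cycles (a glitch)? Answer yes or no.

t=0 Δ0: b=1 f=0 c=0 h=1 a=0 clk=0 m=0 j=1 g=0 k=0 e=0 d=1
  Δ1: clk:0→1
  Δ2: b:1→0, g:0→1
  Δ3: j:1→0
  (3Δ to stable)
t=1 Δ0: b=0 f=0 c=0 h=1 a=0 clk=1 m=0 j=0 g=1 k=0 e=0 d=1
  Δ1: clk:1→0
  (1Δ to stable)
t=2 Δ0: b=0 f=0 c=0 h=1 a=0 clk=0 m=0 j=0 g=1 k=0 e=0 d=1
  Δ1: clk:0→1
  Δ2: g:1→0
  Δ3: j:0→1, d:1→0
  Δ4: h:1→0, j:1→0
  (4Δ to stable)
t=3 Δ0: b=0 f=0 c=0 h=0 a=0 clk=1 m=0 j=0 g=0 k=0 e=0 d=0
  Δ1: clk:1→0
  (1Δ to stable)
t=4 Δ0: b=0 f=0 c=0 h=0 a=0 clk=0 m=0 j=0 g=0 k=0 e=0 d=0
  Δ1: clk:0→1
  (1Δ to stable)

no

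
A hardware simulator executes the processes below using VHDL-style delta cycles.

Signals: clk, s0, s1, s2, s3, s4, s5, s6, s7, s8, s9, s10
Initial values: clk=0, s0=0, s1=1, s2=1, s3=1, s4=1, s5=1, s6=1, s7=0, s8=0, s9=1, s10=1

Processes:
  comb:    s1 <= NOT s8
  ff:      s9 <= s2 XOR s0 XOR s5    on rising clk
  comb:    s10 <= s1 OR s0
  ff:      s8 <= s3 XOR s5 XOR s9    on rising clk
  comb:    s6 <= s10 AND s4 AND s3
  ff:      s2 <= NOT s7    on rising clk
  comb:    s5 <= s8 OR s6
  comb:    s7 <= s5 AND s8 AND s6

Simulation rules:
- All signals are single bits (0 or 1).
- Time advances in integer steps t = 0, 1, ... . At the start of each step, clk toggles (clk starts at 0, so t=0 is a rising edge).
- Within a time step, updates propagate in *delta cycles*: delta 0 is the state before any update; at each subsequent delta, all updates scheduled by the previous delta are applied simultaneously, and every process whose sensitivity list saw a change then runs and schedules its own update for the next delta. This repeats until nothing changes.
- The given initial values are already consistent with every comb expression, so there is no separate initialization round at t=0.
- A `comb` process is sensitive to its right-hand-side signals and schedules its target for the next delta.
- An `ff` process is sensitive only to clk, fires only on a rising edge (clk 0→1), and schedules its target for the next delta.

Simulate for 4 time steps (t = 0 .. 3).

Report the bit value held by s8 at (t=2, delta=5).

0

t=0 Δ0: s5=1 s4=1 s2=1 clk=0 s3=1 s8=0 s7=0 s9=1 s6=1 s0=0 s10=1 s1=1
  Δ1: clk:0→1
  Δ2: s8:0→1, s9:1→0
  Δ3: s7:0→1, s1:1→0
  Δ4: s10:1→0
  Δ5: s6:1→0
  Δ6: s7:1→0
  (6Δ to stable)
t=1 Δ0: s5=1 s4=1 s2=1 clk=1 s3=1 s8=1 s7=0 s9=0 s6=0 s0=0 s10=0 s1=0
  Δ1: clk:1→0
  (1Δ to stable)
t=2 Δ0: s5=1 s4=1 s2=1 clk=0 s3=1 s8=1 s7=0 s9=0 s6=0 s0=0 s10=0 s1=0
  Δ1: clk:0→1
  Δ2: s8:1→0
  Δ3: s5:1→0, s1:0→1
  Δ4: s10:0→1
  Δ5: s6:0→1
  Δ6: s5:0→1
  (6Δ to stable)
t=3 Δ0: s5=1 s4=1 s2=1 clk=1 s3=1 s8=0 s7=0 s9=0 s6=1 s0=0 s10=1 s1=1
  Δ1: clk:1→0
  (1Δ to stable)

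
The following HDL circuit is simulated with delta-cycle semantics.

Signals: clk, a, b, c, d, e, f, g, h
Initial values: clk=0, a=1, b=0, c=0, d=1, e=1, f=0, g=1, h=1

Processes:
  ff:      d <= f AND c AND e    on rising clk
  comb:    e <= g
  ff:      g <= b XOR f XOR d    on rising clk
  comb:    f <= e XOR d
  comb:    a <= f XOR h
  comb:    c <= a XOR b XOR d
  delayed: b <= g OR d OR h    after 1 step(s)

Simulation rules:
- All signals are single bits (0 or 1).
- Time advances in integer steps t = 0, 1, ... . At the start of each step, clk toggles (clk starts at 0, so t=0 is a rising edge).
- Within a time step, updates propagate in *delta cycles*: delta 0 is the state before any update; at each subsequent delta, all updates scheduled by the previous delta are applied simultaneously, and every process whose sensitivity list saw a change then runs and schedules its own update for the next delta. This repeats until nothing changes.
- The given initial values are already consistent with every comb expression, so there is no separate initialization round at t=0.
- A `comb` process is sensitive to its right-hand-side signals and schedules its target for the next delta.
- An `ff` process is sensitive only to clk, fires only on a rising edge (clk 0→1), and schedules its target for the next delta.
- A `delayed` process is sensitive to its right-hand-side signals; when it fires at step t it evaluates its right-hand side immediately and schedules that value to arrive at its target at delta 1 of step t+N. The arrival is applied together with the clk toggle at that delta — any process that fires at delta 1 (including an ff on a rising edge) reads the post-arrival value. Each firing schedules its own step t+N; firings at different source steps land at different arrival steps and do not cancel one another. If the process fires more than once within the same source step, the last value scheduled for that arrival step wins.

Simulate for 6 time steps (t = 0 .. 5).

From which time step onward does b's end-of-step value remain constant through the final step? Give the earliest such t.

1

t0.Δ0 clk=0 f=0 b=0 h=1 a=1 e=1 c=0 d=1 g=1
t0.Δ1 clk=1 f=0 b=0 h=1 a=1 e=1 c=0 d=1 g=1
t0.Δ2 clk=1 f=0 b=0 h=1 a=1 e=1 c=0 d=0 g=1
t0.Δ3 clk=1 f=1 b=0 h=1 a=1 e=1 c=1 d=0 g=1
t0.Δ4 clk=1 f=1 b=0 h=1 a=0 e=1 c=1 d=0 g=1
t0.Δ5 clk=1 f=1 b=0 h=1 a=0 e=1 c=0 d=0 g=1
t1.Δ0 clk=1 f=1 b=0 h=1 a=0 e=1 c=0 d=0 g=1
t1.Δ1 clk=0 f=1 b=1 h=1 a=0 e=1 c=0 d=0 g=1
t1.Δ2 clk=0 f=1 b=1 h=1 a=0 e=1 c=1 d=0 g=1
t2.Δ0 clk=0 f=1 b=1 h=1 a=0 e=1 c=1 d=0 g=1
t2.Δ1 clk=1 f=1 b=1 h=1 a=0 e=1 c=1 d=0 g=1
t2.Δ2 clk=1 f=1 b=1 h=1 a=0 e=1 c=1 d=1 g=0
t2.Δ3 clk=1 f=0 b=1 h=1 a=0 e=0 c=0 d=1 g=0
t2.Δ4 clk=1 f=1 b=1 h=1 a=1 e=0 c=0 d=1 g=0
t2.Δ5 clk=1 f=1 b=1 h=1 a=0 e=0 c=1 d=1 g=0
t2.Δ6 clk=1 f=1 b=1 h=1 a=0 e=0 c=0 d=1 g=0
t3.Δ0 clk=1 f=1 b=1 h=1 a=0 e=0 c=0 d=1 g=0
t3.Δ1 clk=0 f=1 b=1 h=1 a=0 e=0 c=0 d=1 g=0
t4.Δ0 clk=0 f=1 b=1 h=1 a=0 e=0 c=0 d=1 g=0
t4.Δ1 clk=1 f=1 b=1 h=1 a=0 e=0 c=0 d=1 g=0
t4.Δ2 clk=1 f=1 b=1 h=1 a=0 e=0 c=0 d=0 g=1
t4.Δ3 clk=1 f=0 b=1 h=1 a=0 e=1 c=1 d=0 g=1
t4.Δ4 clk=1 f=1 b=1 h=1 a=1 e=1 c=1 d=0 g=1
t4.Δ5 clk=1 f=1 b=1 h=1 a=0 e=1 c=0 d=0 g=1
t4.Δ6 clk=1 f=1 b=1 h=1 a=0 e=1 c=1 d=0 g=1
t5.Δ0 clk=1 f=1 b=1 h=1 a=0 e=1 c=1 d=0 g=1
t5.Δ1 clk=0 f=1 b=1 h=1 a=0 e=1 c=1 d=0 g=1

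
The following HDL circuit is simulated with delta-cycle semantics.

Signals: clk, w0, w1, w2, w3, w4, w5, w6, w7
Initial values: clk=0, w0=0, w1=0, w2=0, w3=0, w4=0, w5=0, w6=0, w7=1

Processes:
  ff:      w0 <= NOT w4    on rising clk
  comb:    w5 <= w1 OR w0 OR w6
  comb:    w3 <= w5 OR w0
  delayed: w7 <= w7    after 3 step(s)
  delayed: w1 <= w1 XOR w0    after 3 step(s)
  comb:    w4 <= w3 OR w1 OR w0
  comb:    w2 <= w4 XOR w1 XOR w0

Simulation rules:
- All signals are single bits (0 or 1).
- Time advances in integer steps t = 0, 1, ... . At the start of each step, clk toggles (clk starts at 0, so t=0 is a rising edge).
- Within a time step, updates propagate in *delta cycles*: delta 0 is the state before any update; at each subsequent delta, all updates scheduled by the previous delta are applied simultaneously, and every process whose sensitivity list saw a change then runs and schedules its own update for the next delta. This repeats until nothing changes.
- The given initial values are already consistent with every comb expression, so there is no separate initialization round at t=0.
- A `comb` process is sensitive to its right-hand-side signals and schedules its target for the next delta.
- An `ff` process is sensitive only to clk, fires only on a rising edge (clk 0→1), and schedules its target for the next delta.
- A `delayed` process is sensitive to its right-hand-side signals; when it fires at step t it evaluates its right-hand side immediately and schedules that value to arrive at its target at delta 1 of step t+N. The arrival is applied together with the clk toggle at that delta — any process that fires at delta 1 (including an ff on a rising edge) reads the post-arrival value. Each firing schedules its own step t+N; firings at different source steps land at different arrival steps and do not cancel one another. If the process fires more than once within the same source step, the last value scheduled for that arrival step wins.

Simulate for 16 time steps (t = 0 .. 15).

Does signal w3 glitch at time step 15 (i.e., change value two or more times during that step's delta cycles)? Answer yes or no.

t=0 Δ0: w0=0 w3=0 w7=1 w2=0 w1=0 w4=0 clk=0 w5=0 w6=0
  Δ1: clk:0→1
  Δ2: w0:0→1
  Δ3: w3:0→1, w2:0→1, w4:0→1, w5:0→1
  Δ4: w2:1→0
  (4Δ to stable)
t=1 Δ0: w0=1 w3=1 w7=1 w2=0 w1=0 w4=1 clk=1 w5=1 w6=0
  Δ1: clk:1→0
  (1Δ to stable)
t=2 Δ0: w0=1 w3=1 w7=1 w2=0 w1=0 w4=1 clk=0 w5=1 w6=0
  Δ1: clk:0→1
  Δ2: w0:1→0
  Δ3: w2:0→1, w5:1→0
  Δ4: w3:1→0
  Δ5: w4:1→0
  Δ6: w2:1→0
  (6Δ to stable)
t=3 Δ0: w0=0 w3=0 w7=1 w2=0 w1=0 w4=0 clk=1 w5=0 w6=0
  Δ1: w1:0→1, clk:1→0
  Δ2: w2:0→1, w4:0→1, w5:0→1
  Δ3: w3:0→1, w2:1→0
  (3Δ to stable)
t=4 Δ0: w0=0 w3=1 w7=1 w2=0 w1=1 w4=1 clk=0 w5=1 w6=0
  Δ1: clk:0→1
  (1Δ to stable)
t=5 Δ0: w0=0 w3=1 w7=1 w2=0 w1=1 w4=1 clk=1 w5=1 w6=0
  Δ1: w1:1→0, clk:1→0
  Δ2: w2:0→1, w5:1→0
  Δ3: w3:1→0
  Δ4: w4:1→0
  Δ5: w2:1→0
  (5Δ to stable)
t=6 Δ0: w0=0 w3=0 w7=1 w2=0 w1=0 w4=0 clk=0 w5=0 w6=0
  Δ1: w1:0→1, clk:0→1
  Δ2: w0:0→1, w2:0→1, w4:0→1, w5:0→1
  Δ3: w3:0→1
  (3Δ to stable)
t=7 Δ0: w0=1 w3=1 w7=1 w2=1 w1=1 w4=1 clk=1 w5=1 w6=0
  Δ1: clk:1→0
  (1Δ to stable)
t=8 Δ0: w0=1 w3=1 w7=1 w2=1 w1=1 w4=1 clk=0 w5=1 w6=0
  Δ1: w1:1→0, clk:0→1
  Δ2: w0:1→0, w2:1→0
  Δ3: w2:0→1, w5:1→0
  Δ4: w3:1→0
  Δ5: w4:1→0
  Δ6: w2:1→0
  (6Δ to stable)
t=9 Δ0: w0=0 w3=0 w7=1 w2=0 w1=0 w4=0 clk=1 w5=0 w6=0
  Δ1: clk:1→0
  (1Δ to stable)
t=10 Δ0: w0=0 w3=0 w7=1 w2=0 w1=0 w4=0 clk=0 w5=0 w6=0
  Δ1: clk:0→1
  Δ2: w0:0→1
  Δ3: w3:0→1, w2:0→1, w4:0→1, w5:0→1
  Δ4: w2:1→0
  (4Δ to stable)
t=11 Δ0: w0=1 w3=1 w7=1 w2=0 w1=0 w4=1 clk=1 w5=1 w6=0
  Δ1: clk:1→0
  (1Δ to stable)
t=12 Δ0: w0=1 w3=1 w7=1 w2=0 w1=0 w4=1 clk=0 w5=1 w6=0
  Δ1: clk:0→1
  Δ2: w0:1→0
  Δ3: w2:0→1, w5:1→0
  Δ4: w3:1→0
  Δ5: w4:1→0
  Δ6: w2:1→0
  (6Δ to stable)
t=13 Δ0: w0=0 w3=0 w7=1 w2=0 w1=0 w4=0 clk=1 w5=0 w6=0
  Δ1: w1:0→1, clk:1→0
  Δ2: w2:0→1, w4:0→1, w5:0→1
  Δ3: w3:0→1, w2:1→0
  (3Δ to stable)
t=14 Δ0: w0=0 w3=1 w7=1 w2=0 w1=1 w4=1 clk=0 w5=1 w6=0
  Δ1: clk:0→1
  (1Δ to stable)
t=15 Δ0: w0=0 w3=1 w7=1 w2=0 w1=1 w4=1 clk=1 w5=1 w6=0
  Δ1: w1:1→0, clk:1→0
  Δ2: w2:0→1, w5:1→0
  Δ3: w3:1→0
  Δ4: w4:1→0
  Δ5: w2:1→0
  (5Δ to stable)

no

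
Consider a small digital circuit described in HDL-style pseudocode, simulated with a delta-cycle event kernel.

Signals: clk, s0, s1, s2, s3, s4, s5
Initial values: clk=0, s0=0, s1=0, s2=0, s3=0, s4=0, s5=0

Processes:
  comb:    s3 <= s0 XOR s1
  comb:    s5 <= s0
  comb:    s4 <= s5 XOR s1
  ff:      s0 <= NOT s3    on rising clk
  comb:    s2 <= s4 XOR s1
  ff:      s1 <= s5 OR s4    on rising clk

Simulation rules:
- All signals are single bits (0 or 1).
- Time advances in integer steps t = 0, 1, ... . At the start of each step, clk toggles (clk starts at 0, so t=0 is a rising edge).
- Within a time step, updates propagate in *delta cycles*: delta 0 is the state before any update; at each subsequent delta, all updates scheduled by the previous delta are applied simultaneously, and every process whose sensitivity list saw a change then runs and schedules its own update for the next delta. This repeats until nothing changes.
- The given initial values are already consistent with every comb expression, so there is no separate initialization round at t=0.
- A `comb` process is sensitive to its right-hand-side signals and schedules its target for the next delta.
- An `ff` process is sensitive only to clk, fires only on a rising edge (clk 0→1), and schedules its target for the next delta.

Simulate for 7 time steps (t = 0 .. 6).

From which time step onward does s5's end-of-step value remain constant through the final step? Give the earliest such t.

[bits: s0,s5,s2,s4,s3,s1,clk]
t=0: Δ0=0000000 Δ1=0000001 Δ2=1000001 Δ3=1100101 Δ4=1101101 Δ5=1111101 | 5Δ
t=1: Δ0=1111101 Δ1=1111100 | 1Δ
t=2: Δ0=1111100 Δ1=1111101 Δ2=0111111 Δ3=0000111 Δ4=0011111 Δ5=0001111 | 5Δ
t=3: Δ0=0001111 Δ1=0001110 | 1Δ
t=4: Δ0=0001110 Δ1=0001111 | 1Δ
t=5: Δ0=0001111 Δ1=0001110 | 1Δ
t=6: Δ0=0001110 Δ1=0001111 | 1Δ

2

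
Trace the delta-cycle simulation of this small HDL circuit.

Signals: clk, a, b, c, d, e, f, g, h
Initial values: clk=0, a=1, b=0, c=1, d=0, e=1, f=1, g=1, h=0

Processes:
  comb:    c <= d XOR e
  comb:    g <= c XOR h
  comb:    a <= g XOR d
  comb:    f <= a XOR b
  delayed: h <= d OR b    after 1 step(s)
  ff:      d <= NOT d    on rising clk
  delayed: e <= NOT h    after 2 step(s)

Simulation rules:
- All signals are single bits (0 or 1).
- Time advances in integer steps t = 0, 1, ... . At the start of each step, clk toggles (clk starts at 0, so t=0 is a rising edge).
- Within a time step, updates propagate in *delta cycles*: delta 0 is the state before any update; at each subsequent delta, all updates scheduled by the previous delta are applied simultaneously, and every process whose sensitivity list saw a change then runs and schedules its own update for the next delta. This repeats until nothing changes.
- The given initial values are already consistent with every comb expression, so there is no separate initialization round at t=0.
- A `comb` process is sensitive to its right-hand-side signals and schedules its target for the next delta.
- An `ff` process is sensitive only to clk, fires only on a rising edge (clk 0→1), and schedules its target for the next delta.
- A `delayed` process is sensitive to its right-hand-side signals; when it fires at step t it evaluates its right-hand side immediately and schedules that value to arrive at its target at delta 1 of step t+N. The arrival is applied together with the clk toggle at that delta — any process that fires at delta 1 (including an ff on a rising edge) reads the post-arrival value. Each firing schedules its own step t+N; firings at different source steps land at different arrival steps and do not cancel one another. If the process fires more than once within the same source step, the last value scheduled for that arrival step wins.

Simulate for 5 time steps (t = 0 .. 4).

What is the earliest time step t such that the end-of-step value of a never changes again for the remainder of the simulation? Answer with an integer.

1

t=0 Δ0: clk=0 a=1 f=1 d=0 g=1 c=1 b=0 e=1 h=0
  Δ1: clk:0→1
  Δ2: d:0→1
  Δ3: a:1→0, c:1→0
  Δ4: f:1→0, g:1→0
  Δ5: a:0→1
  Δ6: f:0→1
  (6Δ to stable)
t=1 Δ0: clk=1 a=1 f=1 d=1 g=0 c=0 b=0 e=1 h=0
  Δ1: clk:1→0, h:0→1
  Δ2: g:0→1
  Δ3: a:1→0
  Δ4: f:1→0
  (4Δ to stable)
t=2 Δ0: clk=0 a=0 f=0 d=1 g=1 c=0 b=0 e=1 h=1
  Δ1: clk:0→1
  Δ2: d:1→0
  Δ3: a:0→1, c:0→1
  Δ4: f:0→1, g:1→0
  Δ5: a:1→0
  Δ6: f:1→0
  (6Δ to stable)
t=3 Δ0: clk=1 a=0 f=0 d=0 g=0 c=1 b=0 e=1 h=1
  Δ1: clk:1→0, e:1→0, h:1→0
  Δ2: g:0→1, c:1→0
  Δ3: a:0→1, g:1→0
  Δ4: a:1→0, f:0→1
  Δ5: f:1→0
  (5Δ to stable)
t=4 Δ0: clk=0 a=0 f=0 d=0 g=0 c=0 b=0 e=0 h=0
  Δ1: clk:0→1
  Δ2: d:0→1
  Δ3: a:0→1, c:0→1
  Δ4: f:0→1, g:0→1
  Δ5: a:1→0
  Δ6: f:1→0
  (6Δ to stable)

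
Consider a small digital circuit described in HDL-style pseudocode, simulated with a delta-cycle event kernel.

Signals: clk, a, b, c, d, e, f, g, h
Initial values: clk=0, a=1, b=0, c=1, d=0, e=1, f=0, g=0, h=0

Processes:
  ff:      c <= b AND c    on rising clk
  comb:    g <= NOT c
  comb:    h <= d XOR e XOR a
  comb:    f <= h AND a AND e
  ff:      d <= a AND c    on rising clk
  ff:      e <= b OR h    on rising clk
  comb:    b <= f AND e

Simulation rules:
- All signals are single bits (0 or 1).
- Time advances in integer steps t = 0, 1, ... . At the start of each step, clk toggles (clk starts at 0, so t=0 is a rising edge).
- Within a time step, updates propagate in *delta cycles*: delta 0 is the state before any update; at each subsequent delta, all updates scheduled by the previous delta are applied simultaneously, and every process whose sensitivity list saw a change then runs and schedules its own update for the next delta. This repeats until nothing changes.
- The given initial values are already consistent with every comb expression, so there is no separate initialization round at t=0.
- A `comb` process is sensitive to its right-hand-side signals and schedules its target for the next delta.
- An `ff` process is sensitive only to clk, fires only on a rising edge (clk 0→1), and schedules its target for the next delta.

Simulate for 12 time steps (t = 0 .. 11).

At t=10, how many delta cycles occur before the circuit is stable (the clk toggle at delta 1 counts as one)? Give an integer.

t=0 Δ0: d=0 a=1 b=0 clk=0 c=1 h=0 g=0 f=0 e=1
  Δ1: clk:0→1
  Δ2: d:0→1, c:1→0, e:1→0
  Δ3: g:0→1
  (3Δ to stable)
t=1 Δ0: d=1 a=1 b=0 clk=1 c=0 h=0 g=1 f=0 e=0
  Δ1: clk:1→0
  (1Δ to stable)
t=2 Δ0: d=1 a=1 b=0 clk=0 c=0 h=0 g=1 f=0 e=0
  Δ1: clk:0→1
  Δ2: d:1→0
  Δ3: h:0→1
  (3Δ to stable)
t=3 Δ0: d=0 a=1 b=0 clk=1 c=0 h=1 g=1 f=0 e=0
  Δ1: clk:1→0
  (1Δ to stable)
t=4 Δ0: d=0 a=1 b=0 clk=0 c=0 h=1 g=1 f=0 e=0
  Δ1: clk:0→1
  Δ2: e:0→1
  Δ3: h:1→0, f:0→1
  Δ4: b:0→1, f:1→0
  Δ5: b:1→0
  (5Δ to stable)
t=5 Δ0: d=0 a=1 b=0 clk=1 c=0 h=0 g=1 f=0 e=1
  Δ1: clk:1→0
  (1Δ to stable)
t=6 Δ0: d=0 a=1 b=0 clk=0 c=0 h=0 g=1 f=0 e=1
  Δ1: clk:0→1
  Δ2: e:1→0
  Δ3: h:0→1
  (3Δ to stable)
t=7 Δ0: d=0 a=1 b=0 clk=1 c=0 h=1 g=1 f=0 e=0
  Δ1: clk:1→0
  (1Δ to stable)
t=8 Δ0: d=0 a=1 b=0 clk=0 c=0 h=1 g=1 f=0 e=0
  Δ1: clk:0→1
  Δ2: e:0→1
  Δ3: h:1→0, f:0→1
  Δ4: b:0→1, f:1→0
  Δ5: b:1→0
  (5Δ to stable)
t=9 Δ0: d=0 a=1 b=0 clk=1 c=0 h=0 g=1 f=0 e=1
  Δ1: clk:1→0
  (1Δ to stable)
t=10 Δ0: d=0 a=1 b=0 clk=0 c=0 h=0 g=1 f=0 e=1
  Δ1: clk:0→1
  Δ2: e:1→0
  Δ3: h:0→1
  (3Δ to stable)
t=11 Δ0: d=0 a=1 b=0 clk=1 c=0 h=1 g=1 f=0 e=0
  Δ1: clk:1→0
  (1Δ to stable)

3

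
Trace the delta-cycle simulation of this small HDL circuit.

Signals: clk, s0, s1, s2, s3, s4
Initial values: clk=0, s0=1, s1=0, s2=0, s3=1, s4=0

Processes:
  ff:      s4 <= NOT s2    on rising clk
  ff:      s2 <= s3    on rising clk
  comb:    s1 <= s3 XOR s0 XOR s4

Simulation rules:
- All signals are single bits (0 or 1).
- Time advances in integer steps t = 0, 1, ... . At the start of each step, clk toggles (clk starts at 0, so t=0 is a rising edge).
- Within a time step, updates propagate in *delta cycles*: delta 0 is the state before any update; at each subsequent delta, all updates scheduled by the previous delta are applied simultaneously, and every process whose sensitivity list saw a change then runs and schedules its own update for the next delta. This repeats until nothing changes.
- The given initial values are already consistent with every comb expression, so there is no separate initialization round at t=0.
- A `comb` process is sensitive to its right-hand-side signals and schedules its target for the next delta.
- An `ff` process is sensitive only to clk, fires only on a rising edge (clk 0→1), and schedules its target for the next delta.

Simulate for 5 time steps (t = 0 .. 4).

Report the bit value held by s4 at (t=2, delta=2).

t=0 Δ0: s0=1 s2=0 s4=0 s3=1 s1=0 clk=0
  Δ1: clk:0→1
  Δ2: s2:0→1, s4:0→1
  Δ3: s1:0→1
  (3Δ to stable)
t=1 Δ0: s0=1 s2=1 s4=1 s3=1 s1=1 clk=1
  Δ1: clk:1→0
  (1Δ to stable)
t=2 Δ0: s0=1 s2=1 s4=1 s3=1 s1=1 clk=0
  Δ1: clk:0→1
  Δ2: s4:1→0
  Δ3: s1:1→0
  (3Δ to stable)
t=3 Δ0: s0=1 s2=1 s4=0 s3=1 s1=0 clk=1
  Δ1: clk:1→0
  (1Δ to stable)
t=4 Δ0: s0=1 s2=1 s4=0 s3=1 s1=0 clk=0
  Δ1: clk:0→1
  (1Δ to stable)

0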